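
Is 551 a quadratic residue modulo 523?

Reduce the numerator: 551 ≡ 28 (mod 523), so (551|523) = (28|523).
Factor out 2: 28 = 2^2·7. Since 523 ≡ 3 (mod 8), (2|523) = -1, and (2|523)^2 = +1. Now have (7|523).
Both 7 ≡ 3 and 523 ≡ 3 (mod 4), so reciprocity gives (7|523) = -(523|7). Reduce: 523 ≡ 5 (mod 7). Now have -(5|7).
5 ≡ 1 (mod 4), so quadratic reciprocity gives (5|7) = (7|5). Reduce: 7 ≡ 2 (mod 5). Now have -(2|5).
Factor out 2: 2 = 2. Since 5 ≡ 5 (mod 8), (2|5) = -1. Now have (1|5).
(1|5) = 1. Collecting the sign factors: 1.
The Legendre symbol is 1, so x^2 ≡ 551 (mod 523) has solution.

yes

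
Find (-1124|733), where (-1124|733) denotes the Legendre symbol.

-1

Pull out -1: (-1124|733) = (-1|733)·(1124|733). Since 733 ≡ 1 (mod 4), (-1|733) = +1. Now have (1124|733).
Reduce the numerator: 1124 ≡ 391 (mod 733), so (1124|733) = (391|733).
733 ≡ 1 (mod 4), so quadratic reciprocity gives (391|733) = (733|391). Reduce: 733 ≡ 342 (mod 391). Now have (342|391).
Factor out 2: 342 = 2·171. Since 391 ≡ 7 (mod 8), (2|391) = +1. Now have (171|391).
Both 171 ≡ 3 and 391 ≡ 3 (mod 4), so reciprocity gives (171|391) = -(391|171). Reduce: 391 ≡ 49 (mod 171). Now have -(49|171).
49 ≡ 1 (mod 4), so quadratic reciprocity gives (49|171) = (171|49). Reduce: 171 ≡ 24 (mod 49). Now have -(24|49).
Factor out 2: 24 = 2^3·3. Since 49 ≡ 1 (mod 8), (2|49) = +1, and (2|49)^3 = +1. Now have -(3|49).
49 ≡ 1 (mod 4), so quadratic reciprocity gives (3|49) = (49|3). Reduce: 49 ≡ 1 (mod 3). Now have -(1|3).
(1|3) = 1. Collecting the sign factors: -1.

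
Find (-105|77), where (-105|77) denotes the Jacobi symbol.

Reduce the numerator: -105 ≡ 49 (mod 77), so (-105|77) = (49|77).
49 ≡ 1 (mod 4), so quadratic reciprocity gives (49|77) = (77|49). Reduce: 77 ≡ 28 (mod 49). Now have (28|49).
Factor out 2: 28 = 2^2·7. Since 49 ≡ 1 (mod 8), (2|49) = +1, and (2|49)^2 = +1. Now have (7|49).
49 ≡ 1 (mod 4), so quadratic reciprocity gives (7|49) = (49|7). Reduce: 49 ≡ 0 (mod 7). Now have (0|7).
The numerator is now 0 with denominator 7 > 1: the symbol is 0.

0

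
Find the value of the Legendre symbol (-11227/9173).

1

(-11227/9173)
  = (7119/9173)    [-11227 ≡ 7119 mod 9173]
  = (9173/7119)    [QR: 9173 ≡ 1 mod 4, sign kept]
  = (2054/7119)    [9173 ≡ 2054 mod 7119]
  = (1027/7119)    [7119 ≡ 7 mod 8 ⇒ (2/7119) = +1]
  = -(7119/1027)    [QR: both ≡ 3 mod 4, sign flips]
  = -(957/1027)    [7119 ≡ 957 mod 1027]
  = -(1027/957)    [QR: 957 ≡ 1 mod 4, sign kept]
  = -(70/957)    [1027 ≡ 70 mod 957]
  = (35/957)    [957 ≡ 5 mod 8 ⇒ (2/957) = -1]
  = (957/35)    [QR: 957 ≡ 1 mod 4, sign kept]
  = (12/35)    [957 ≡ 12 mod 35]
  = (3/35)    [35 ≡ 3 mod 8 ⇒ (2/35)^2 = +1]
  = -(35/3)    [QR: both ≡ 3 mod 4, sign flips]
  = -(2/3)    [35 ≡ 2 mod 3]
  = (1/3)    [3 ≡ 3 mod 8 ⇒ (2/3) = -1]
  = 1    [(1/3) = 1]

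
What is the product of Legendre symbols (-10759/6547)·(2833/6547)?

1

By multiplicativity, (-10759·2833/6547) = (-10759/6547)·(2833/6547).
First factor (-10759/6547):
(-10759/6547)
  = (2335/6547)    [-10759 ≡ 2335 mod 6547]
  = -(6547/2335)    [QR: both ≡ 3 mod 4, sign flips]
  = -(1877/2335)    [6547 ≡ 1877 mod 2335]
  = -(2335/1877)    [QR: 1877 ≡ 1 mod 4, sign kept]
  = -(458/1877)    [2335 ≡ 458 mod 1877]
  = (229/1877)    [1877 ≡ 5 mod 8 ⇒ (2/1877) = -1]
  = (1877/229)    [QR: 229 ≡ 1 mod 4, sign kept]
  = (45/229)    [1877 ≡ 45 mod 229]
  = (229/45)    [QR: 45 ≡ 1 mod 4, sign kept]
  = (4/45)    [229 ≡ 4 mod 45]
  = (1/45)    [45 ≡ 5 mod 8 ⇒ (2/45)^2 = +1]
  = 1    [(1/45) = 1]
Second factor (2833/6547):
(2833/6547)
  = (6547/2833)    [QR: 2833 ≡ 1 mod 4, sign kept]
  = (881/2833)    [6547 ≡ 881 mod 2833]
  = (2833/881)    [QR: 881 ≡ 1 mod 4, sign kept]
  = (190/881)    [2833 ≡ 190 mod 881]
  = (95/881)    [881 ≡ 1 mod 8 ⇒ (2/881) = +1]
  = (881/95)    [QR: 881 ≡ 1 mod 4, sign kept]
  = (26/95)    [881 ≡ 26 mod 95]
  = (13/95)    [95 ≡ 7 mod 8 ⇒ (2/95) = +1]
  = (95/13)    [QR: 13 ≡ 1 mod 4, sign kept]
  = (4/13)    [95 ≡ 4 mod 13]
  = (1/13)    [13 ≡ 5 mod 8 ⇒ (2/13)^2 = +1]
  = 1    [(1/13) = 1]
Product: (1)·(1) = 1.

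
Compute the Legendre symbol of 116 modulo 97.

-1

(116/97)
  = (19/97)    [116 ≡ 19 mod 97]
  = (97/19)    [QR: 97 ≡ 1 mod 4, sign kept]
  = (2/19)    [97 ≡ 2 mod 19]
  = -(1/19)    [19 ≡ 3 mod 8 ⇒ (2/19) = -1]
  = -1    [(1/19) = 1]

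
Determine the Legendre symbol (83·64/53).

-1

By multiplicativity, (83·64/53) = (83/53)·(64/53).
First factor (83/53):
Reduce the numerator: 83 ≡ 30 (mod 53), so (83/53) = (30/53).
Factor out 2: 30 = 2·15. Since 53 ≡ 5 (mod 8), (2/53) = -1. Now have -(15/53).
53 ≡ 1 (mod 4), so quadratic reciprocity gives (15/53) = (53/15). Reduce: 53 ≡ 8 (mod 15). Now have -(8/15).
Factor out 2: 8 = 2^3. Since 15 ≡ 7 (mod 8), (2/15) = +1, and (2/15)^3 = +1. Now have -(1/15).
(1/15) = 1. Collecting the sign factors: -1.
Second factor (64/53):
Reduce the numerator: 64 ≡ 11 (mod 53), so (64/53) = (11/53).
53 ≡ 1 (mod 4), so quadratic reciprocity gives (11/53) = (53/11). Reduce: 53 ≡ 9 (mod 11). Now have (9/11).
9 ≡ 1 (mod 4), so quadratic reciprocity gives (9/11) = (11/9). Reduce: 11 ≡ 2 (mod 9). Now have (2/9).
Factor out 2: 2 = 2. Since 9 ≡ 1 (mod 8), (2/9) = +1. Now have (1/9).
(1/9) = 1. Collecting the sign factors: 1.
Product: (-1)·(1) = -1.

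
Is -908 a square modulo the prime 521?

Pull out -1: (-908/521) = (-1/521)·(908/521). Since 521 ≡ 1 (mod 4), (-1/521) = +1. Now have (908/521).
Reduce the numerator: 908 ≡ 387 (mod 521), so (908/521) = (387/521).
521 ≡ 1 (mod 4), so quadratic reciprocity gives (387/521) = (521/387). Reduce: 521 ≡ 134 (mod 387). Now have (134/387).
Factor out 2: 134 = 2·67. Since 387 ≡ 3 (mod 8), (2/387) = -1. Now have -(67/387).
Both 67 ≡ 3 and 387 ≡ 3 (mod 4), so reciprocity gives (67/387) = -(387/67). Reduce: 387 ≡ 52 (mod 67). Now have (52/67).
Factor out 2: 52 = 2^2·13. Since 67 ≡ 3 (mod 8), (2/67) = -1, and (2/67)^2 = +1. Now have (13/67).
13 ≡ 1 (mod 4), so quadratic reciprocity gives (13/67) = (67/13). Reduce: 67 ≡ 2 (mod 13). Now have (2/13).
Factor out 2: 2 = 2. Since 13 ≡ 5 (mod 8), (2/13) = -1. Now have -(1/13).
(1/13) = 1. Collecting the sign factors: -1.
The Legendre symbol is -1, so x^2 ≡ -908 (mod 521) has no solution.

no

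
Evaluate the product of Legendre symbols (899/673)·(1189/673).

By multiplicativity, (899·1189/673) = (899/673)·(1189/673).
First factor (899/673):
(899/673)
  = (226/673)    [899 ≡ 226 mod 673]
  = (113/673)    [673 ≡ 1 mod 8 ⇒ (2/673) = +1]
  = (673/113)    [QR: 113 ≡ 1 mod 4, sign kept]
  = (108/113)    [673 ≡ 108 mod 113]
  = (27/113)    [113 ≡ 1 mod 8 ⇒ (2/113)^2 = +1]
  = (113/27)    [QR: 113 ≡ 1 mod 4, sign kept]
  = (5/27)    [113 ≡ 5 mod 27]
  = (27/5)    [QR: 5 ≡ 1 mod 4, sign kept]
  = (2/5)    [27 ≡ 2 mod 5]
  = -(1/5)    [5 ≡ 5 mod 8 ⇒ (2/5) = -1]
  = -1    [(1/5) = 1]
Second factor (1189/673):
(1189/673)
  = (516/673)    [1189 ≡ 516 mod 673]
  = (129/673)    [673 ≡ 1 mod 8 ⇒ (2/673)^2 = +1]
  = (673/129)    [QR: 129 ≡ 1 mod 4, sign kept]
  = (28/129)    [673 ≡ 28 mod 129]
  = (7/129)    [129 ≡ 1 mod 8 ⇒ (2/129)^2 = +1]
  = (129/7)    [QR: 129 ≡ 1 mod 4, sign kept]
  = (3/7)    [129 ≡ 3 mod 7]
  = -(7/3)    [QR: both ≡ 3 mod 4, sign flips]
  = -(1/3)    [7 ≡ 1 mod 3]
  = -1    [(1/3) = 1]
Product: (-1)·(-1) = 1.

1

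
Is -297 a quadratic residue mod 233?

yes

Pull out -1: (-297/233) = (-1/233)·(297/233). Since 233 ≡ 1 (mod 4), (-1/233) = +1. Now have (297/233).
Reduce the numerator: 297 ≡ 64 (mod 233), so (297/233) = (64/233).
Factor out 2: 64 = 2^6. Since 233 ≡ 1 (mod 8), (2/233) = +1, and (2/233)^6 = +1. Now have (1/233).
(1/233) = 1. Collecting the sign factors: 1.
(-297/233) = 1, and 233 is prime, so -297 is a quadratic residue mod 233.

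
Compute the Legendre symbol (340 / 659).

Factor out 2: 340 = 2^2·85. Since 659 ≡ 3 (mod 8), (2 / 659) = -1, and (2 / 659)^2 = +1. Now have (85 / 659).
85 ≡ 1 (mod 4), so quadratic reciprocity gives (85 / 659) = (659 / 85). Reduce: 659 ≡ 64 (mod 85). Now have (64 / 85).
Factor out 2: 64 = 2^6. Since 85 ≡ 5 (mod 8), (2 / 85) = -1, and (2 / 85)^6 = +1. Now have (1 / 85).
(1 / 85) = 1. Collecting the sign factors: 1.

1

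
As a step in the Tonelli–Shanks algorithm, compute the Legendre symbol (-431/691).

-1

Reduce the numerator: -431 ≡ 260 (mod 691), so (-431/691) = (260/691).
Factor out 2: 260 = 2^2·65. Since 691 ≡ 3 (mod 8), (2/691) = -1, and (2/691)^2 = +1. Now have (65/691).
65 ≡ 1 (mod 4), so quadratic reciprocity gives (65/691) = (691/65). Reduce: 691 ≡ 41 (mod 65). Now have (41/65).
41 ≡ 1 (mod 4), so quadratic reciprocity gives (41/65) = (65/41). Reduce: 65 ≡ 24 (mod 41). Now have (24/41).
Factor out 2: 24 = 2^3·3. Since 41 ≡ 1 (mod 8), (2/41) = +1, and (2/41)^3 = +1. Now have (3/41).
41 ≡ 1 (mod 4), so quadratic reciprocity gives (3/41) = (41/3). Reduce: 41 ≡ 2 (mod 3). Now have (2/3).
Factor out 2: 2 = 2. Since 3 ≡ 3 (mod 8), (2/3) = -1. Now have -(1/3).
(1/3) = 1. Collecting the sign factors: -1.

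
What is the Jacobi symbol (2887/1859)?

(2887/1859)
  = (1028/1859)    [2887 ≡ 1028 mod 1859]
  = (257/1859)    [1859 ≡ 3 mod 8 ⇒ (2/1859)^2 = +1]
  = (1859/257)    [QR: 257 ≡ 1 mod 4, sign kept]
  = (60/257)    [1859 ≡ 60 mod 257]
  = (15/257)    [257 ≡ 1 mod 8 ⇒ (2/257)^2 = +1]
  = (257/15)    [QR: 257 ≡ 1 mod 4, sign kept]
  = (2/15)    [257 ≡ 2 mod 15]
  = (1/15)    [15 ≡ 7 mod 8 ⇒ (2/15) = +1]
  = 1    [(1/15) = 1]

1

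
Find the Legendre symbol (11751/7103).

-1

Reduce the numerator: 11751 ≡ 4648 (mod 7103), so (11751/7103) = (4648/7103).
Factor out 2: 4648 = 2^3·581. Since 7103 ≡ 7 (mod 8), (2/7103) = +1, and (2/7103)^3 = +1. Now have (581/7103).
581 ≡ 1 (mod 4), so quadratic reciprocity gives (581/7103) = (7103/581). Reduce: 7103 ≡ 131 (mod 581). Now have (131/581).
581 ≡ 1 (mod 4), so quadratic reciprocity gives (131/581) = (581/131). Reduce: 581 ≡ 57 (mod 131). Now have (57/131).
57 ≡ 1 (mod 4), so quadratic reciprocity gives (57/131) = (131/57). Reduce: 131 ≡ 17 (mod 57). Now have (17/57).
17 ≡ 1 (mod 4), so quadratic reciprocity gives (17/57) = (57/17). Reduce: 57 ≡ 6 (mod 17). Now have (6/17).
Factor out 2: 6 = 2·3. Since 17 ≡ 1 (mod 8), (2/17) = +1. Now have (3/17).
17 ≡ 1 (mod 4), so quadratic reciprocity gives (3/17) = (17/3). Reduce: 17 ≡ 2 (mod 3). Now have (2/3).
Factor out 2: 2 = 2. Since 3 ≡ 3 (mod 8), (2/3) = -1. Now have -(1/3).
(1/3) = 1. Collecting the sign factors: -1.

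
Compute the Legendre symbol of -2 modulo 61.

(-2/61)
  = (59/61)    [-2 ≡ 59 mod 61]
  = (61/59)    [QR: 61 ≡ 1 mod 4, sign kept]
  = (2/59)    [61 ≡ 2 mod 59]
  = -(1/59)    [59 ≡ 3 mod 8 ⇒ (2/59) = -1]
  = -1    [(1/59) = 1]

-1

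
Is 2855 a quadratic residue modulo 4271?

no

(2855/4271)
  = -(4271/2855)    [QR: both ≡ 3 mod 4, sign flips]
  = -(1416/2855)    [4271 ≡ 1416 mod 2855]
  = -(177/2855)    [2855 ≡ 7 mod 8 ⇒ (2/2855)^3 = +1]
  = -(2855/177)    [QR: 177 ≡ 1 mod 4, sign kept]
  = -(23/177)    [2855 ≡ 23 mod 177]
  = -(177/23)    [QR: 177 ≡ 1 mod 4, sign kept]
  = -(16/23)    [177 ≡ 16 mod 23]
  = -(1/23)    [23 ≡ 7 mod 8 ⇒ (2/23)^4 = +1]
  = -1    [(1/23) = 1]
(2855/4271) = -1, and 4271 is prime, so 2855 is not a quadratic residue mod 4271.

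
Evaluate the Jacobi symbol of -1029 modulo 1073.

(-1029/1073)
  = (44/1073)    [-1029 ≡ 44 mod 1073]
  = (11/1073)    [1073 ≡ 1 mod 8 ⇒ (2/1073)^2 = +1]
  = (1073/11)    [QR: 1073 ≡ 1 mod 4, sign kept]
  = (6/11)    [1073 ≡ 6 mod 11]
  = -(3/11)    [11 ≡ 3 mod 8 ⇒ (2/11) = -1]
  = (11/3)    [QR: both ≡ 3 mod 4, sign flips]
  = (2/3)    [11 ≡ 2 mod 3]
  = -(1/3)    [3 ≡ 3 mod 8 ⇒ (2/3) = -1]
  = -1    [(1/3) = 1]

-1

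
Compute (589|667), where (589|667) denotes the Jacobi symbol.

589 ≡ 1 (mod 4), so quadratic reciprocity gives (589|667) = (667|589). Reduce: 667 ≡ 78 (mod 589). Now have (78|589).
Factor out 2: 78 = 2·39. Since 589 ≡ 5 (mod 8), (2|589) = -1. Now have -(39|589).
589 ≡ 1 (mod 4), so quadratic reciprocity gives (39|589) = (589|39). Reduce: 589 ≡ 4 (mod 39). Now have -(4|39).
Factor out 2: 4 = 2^2. Since 39 ≡ 7 (mod 8), (2|39) = +1, and (2|39)^2 = +1. Now have -(1|39).
(1|39) = 1. Collecting the sign factors: -1.

-1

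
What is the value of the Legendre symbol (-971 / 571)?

-1

Pull out -1: (-971 / 571) = (-1 / 571)·(971 / 571). Since 571 ≡ 3 (mod 4), (-1 / 571) = -1. Now have -(971 / 571).
Reduce the numerator: 971 ≡ 400 (mod 571), so (971 / 571) = (400 / 571).
Factor out 2: 400 = 2^4·25. Since 571 ≡ 3 (mod 8), (2 / 571) = -1, and (2 / 571)^4 = +1. Now have -(25 / 571).
25 ≡ 1 (mod 4), so quadratic reciprocity gives (25 / 571) = (571 / 25). Reduce: 571 ≡ 21 (mod 25). Now have -(21 / 25).
21 ≡ 1 (mod 4), so quadratic reciprocity gives (21 / 25) = (25 / 21). Reduce: 25 ≡ 4 (mod 21). Now have -(4 / 21).
Factor out 2: 4 = 2^2. Since 21 ≡ 5 (mod 8), (2 / 21) = -1, and (2 / 21)^2 = +1. Now have -(1 / 21).
(1 / 21) = 1. Collecting the sign factors: -1.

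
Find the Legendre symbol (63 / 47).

1

Reduce the numerator: 63 ≡ 16 (mod 47), so (63 / 47) = (16 / 47).
Factor out 2: 16 = 2^4. Since 47 ≡ 7 (mod 8), (2 / 47) = +1, and (2 / 47)^4 = +1. Now have (1 / 47).
(1 / 47) = 1. Collecting the sign factors: 1.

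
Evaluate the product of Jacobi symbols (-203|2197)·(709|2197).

By multiplicativity, (-203·709|2197) = (-203|2197)·(709|2197).
First factor (-203|2197):
Pull out -1: (-203|2197) = (-1|2197)·(203|2197). Since 2197 ≡ 1 (mod 4), (-1|2197) = +1. Now have (203|2197).
2197 ≡ 1 (mod 4), so quadratic reciprocity gives (203|2197) = (2197|203). Reduce: 2197 ≡ 167 (mod 203). Now have (167|203).
Both 167 ≡ 3 and 203 ≡ 3 (mod 4), so reciprocity gives (167|203) = -(203|167). Reduce: 203 ≡ 36 (mod 167). Now have -(36|167).
Factor out 2: 36 = 2^2·9. Since 167 ≡ 7 (mod 8), (2|167) = +1, and (2|167)^2 = +1. Now have -(9|167).
9 ≡ 1 (mod 4), so quadratic reciprocity gives (9|167) = (167|9). Reduce: 167 ≡ 5 (mod 9). Now have -(5|9).
5 ≡ 1 (mod 4), so quadratic reciprocity gives (5|9) = (9|5). Reduce: 9 ≡ 4 (mod 5). Now have -(4|5).
Factor out 2: 4 = 2^2. Since 5 ≡ 5 (mod 8), (2|5) = -1, and (2|5)^2 = +1. Now have -(1|5).
(1|5) = 1. Collecting the sign factors: -1.
Second factor (709|2197):
709 ≡ 1 (mod 4), so quadratic reciprocity gives (709|2197) = (2197|709). Reduce: 2197 ≡ 70 (mod 709). Now have (70|709).
Factor out 2: 70 = 2·35. Since 709 ≡ 5 (mod 8), (2|709) = -1. Now have -(35|709).
709 ≡ 1 (mod 4), so quadratic reciprocity gives (35|709) = (709|35). Reduce: 709 ≡ 9 (mod 35). Now have -(9|35).
9 ≡ 1 (mod 4), so quadratic reciprocity gives (9|35) = (35|9). Reduce: 35 ≡ 8 (mod 9). Now have -(8|9).
Factor out 2: 8 = 2^3. Since 9 ≡ 1 (mod 8), (2|9) = +1, and (2|9)^3 = +1. Now have -(1|9).
(1|9) = 1. Collecting the sign factors: -1.
Product: (-1)·(-1) = 1.

1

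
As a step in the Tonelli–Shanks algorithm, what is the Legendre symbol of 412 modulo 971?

1

Factor out 2: 412 = 2^2·103. Since 971 ≡ 3 (mod 8), (2/971) = -1, and (2/971)^2 = +1. Now have (103/971).
Both 103 ≡ 3 and 971 ≡ 3 (mod 4), so reciprocity gives (103/971) = -(971/103). Reduce: 971 ≡ 44 (mod 103). Now have -(44/103).
Factor out 2: 44 = 2^2·11. Since 103 ≡ 7 (mod 8), (2/103) = +1, and (2/103)^2 = +1. Now have -(11/103).
Both 11 ≡ 3 and 103 ≡ 3 (mod 4), so reciprocity gives (11/103) = -(103/11). Reduce: 103 ≡ 4 (mod 11). Now have (4/11).
Factor out 2: 4 = 2^2. Since 11 ≡ 3 (mod 8), (2/11) = -1, and (2/11)^2 = +1. Now have (1/11).
(1/11) = 1. Collecting the sign factors: 1.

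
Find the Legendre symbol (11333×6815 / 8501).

By multiplicativity, (11333·6815 / 8501) = (11333 / 8501)·(6815 / 8501).
First factor (11333 / 8501):
Reduce the numerator: 11333 ≡ 2832 (mod 8501), so (11333 / 8501) = (2832 / 8501).
Factor out 2: 2832 = 2^4·177. Since 8501 ≡ 5 (mod 8), (2 / 8501) = -1, and (2 / 8501)^4 = +1. Now have (177 / 8501).
177 ≡ 1 (mod 4), so quadratic reciprocity gives (177 / 8501) = (8501 / 177). Reduce: 8501 ≡ 5 (mod 177). Now have (5 / 177).
5 ≡ 1 (mod 4), so quadratic reciprocity gives (5 / 177) = (177 / 5). Reduce: 177 ≡ 2 (mod 5). Now have (2 / 5).
Factor out 2: 2 = 2. Since 5 ≡ 5 (mod 8), (2 / 5) = -1. Now have -(1 / 5).
(1 / 5) = 1. Collecting the sign factors: -1.
Second factor (6815 / 8501):
8501 ≡ 1 (mod 4), so quadratic reciprocity gives (6815 / 8501) = (8501 / 6815). Reduce: 8501 ≡ 1686 (mod 6815). Now have (1686 / 6815).
Factor out 2: 1686 = 2·843. Since 6815 ≡ 7 (mod 8), (2 / 6815) = +1. Now have (843 / 6815).
Both 843 ≡ 3 and 6815 ≡ 3 (mod 4), so reciprocity gives (843 / 6815) = -(6815 / 843). Reduce: 6815 ≡ 71 (mod 843). Now have -(71 / 843).
Both 71 ≡ 3 and 843 ≡ 3 (mod 4), so reciprocity gives (71 / 843) = -(843 / 71). Reduce: 843 ≡ 62 (mod 71). Now have (62 / 71).
Factor out 2: 62 = 2·31. Since 71 ≡ 7 (mod 8), (2 / 71) = +1. Now have (31 / 71).
Both 31 ≡ 3 and 71 ≡ 3 (mod 4), so reciprocity gives (31 / 71) = -(71 / 31). Reduce: 71 ≡ 9 (mod 31). Now have -(9 / 31).
9 ≡ 1 (mod 4), so quadratic reciprocity gives (9 / 31) = (31 / 9). Reduce: 31 ≡ 4 (mod 9). Now have -(4 / 9).
Factor out 2: 4 = 2^2. Since 9 ≡ 1 (mod 8), (2 / 9) = +1, and (2 / 9)^2 = +1. Now have -(1 / 9).
(1 / 9) = 1. Collecting the sign factors: -1.
Product: (-1)·(-1) = 1.

1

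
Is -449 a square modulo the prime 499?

no

Pull out -1: (-449|499) = (-1|499)·(449|499). Since 499 ≡ 3 (mod 4), (-1|499) = -1. Now have -(449|499).
449 ≡ 1 (mod 4), so quadratic reciprocity gives (449|499) = (499|449). Reduce: 499 ≡ 50 (mod 449). Now have -(50|449).
Factor out 2: 50 = 2·25. Since 449 ≡ 1 (mod 8), (2|449) = +1. Now have -(25|449).
25 ≡ 1 (mod 4), so quadratic reciprocity gives (25|449) = (449|25). Reduce: 449 ≡ 24 (mod 25). Now have -(24|25).
Factor out 2: 24 = 2^3·3. Since 25 ≡ 1 (mod 8), (2|25) = +1, and (2|25)^3 = +1. Now have -(3|25).
25 ≡ 1 (mod 4), so quadratic reciprocity gives (3|25) = (25|3). Reduce: 25 ≡ 1 (mod 3). Now have -(1|3).
(1|3) = 1. Collecting the sign factors: -1.
The Legendre symbol is -1, so x^2 ≡ -449 (mod 499) has no solution.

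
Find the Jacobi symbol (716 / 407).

-1

Reduce the numerator: 716 ≡ 309 (mod 407), so (716 / 407) = (309 / 407).
309 ≡ 1 (mod 4), so quadratic reciprocity gives (309 / 407) = (407 / 309). Reduce: 407 ≡ 98 (mod 309). Now have (98 / 309).
Factor out 2: 98 = 2·49. Since 309 ≡ 5 (mod 8), (2 / 309) = -1. Now have -(49 / 309).
49 ≡ 1 (mod 4), so quadratic reciprocity gives (49 / 309) = (309 / 49). Reduce: 309 ≡ 15 (mod 49). Now have -(15 / 49).
49 ≡ 1 (mod 4), so quadratic reciprocity gives (15 / 49) = (49 / 15). Reduce: 49 ≡ 4 (mod 15). Now have -(4 / 15).
Factor out 2: 4 = 2^2. Since 15 ≡ 7 (mod 8), (2 / 15) = +1, and (2 / 15)^2 = +1. Now have -(1 / 15).
(1 / 15) = 1. Collecting the sign factors: -1.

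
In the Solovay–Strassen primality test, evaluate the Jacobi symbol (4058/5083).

-1

Factor out 2: 4058 = 2·2029. Since 5083 ≡ 3 (mod 8), (2/5083) = -1. Now have -(2029/5083).
2029 ≡ 1 (mod 4), so quadratic reciprocity gives (2029/5083) = (5083/2029). Reduce: 5083 ≡ 1025 (mod 2029). Now have -(1025/2029).
1025 ≡ 1 (mod 4), so quadratic reciprocity gives (1025/2029) = (2029/1025). Reduce: 2029 ≡ 1004 (mod 1025). Now have -(1004/1025).
Factor out 2: 1004 = 2^2·251. Since 1025 ≡ 1 (mod 8), (2/1025) = +1, and (2/1025)^2 = +1. Now have -(251/1025).
1025 ≡ 1 (mod 4), so quadratic reciprocity gives (251/1025) = (1025/251). Reduce: 1025 ≡ 21 (mod 251). Now have -(21/251).
21 ≡ 1 (mod 4), so quadratic reciprocity gives (21/251) = (251/21). Reduce: 251 ≡ 20 (mod 21). Now have -(20/21).
Factor out 2: 20 = 2^2·5. Since 21 ≡ 5 (mod 8), (2/21) = -1, and (2/21)^2 = +1. Now have -(5/21).
5 ≡ 1 (mod 4), so quadratic reciprocity gives (5/21) = (21/5). Reduce: 21 ≡ 1 (mod 5). Now have -(1/5).
(1/5) = 1. Collecting the sign factors: -1.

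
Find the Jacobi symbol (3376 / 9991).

1

Factor out 2: 3376 = 2^4·211. Since 9991 ≡ 7 (mod 8), (2 / 9991) = +1, and (2 / 9991)^4 = +1. Now have (211 / 9991).
Both 211 ≡ 3 and 9991 ≡ 3 (mod 4), so reciprocity gives (211 / 9991) = -(9991 / 211). Reduce: 9991 ≡ 74 (mod 211). Now have -(74 / 211).
Factor out 2: 74 = 2·37. Since 211 ≡ 3 (mod 8), (2 / 211) = -1. Now have (37 / 211).
37 ≡ 1 (mod 4), so quadratic reciprocity gives (37 / 211) = (211 / 37). Reduce: 211 ≡ 26 (mod 37). Now have (26 / 37).
Factor out 2: 26 = 2·13. Since 37 ≡ 5 (mod 8), (2 / 37) = -1. Now have -(13 / 37).
13 ≡ 1 (mod 4), so quadratic reciprocity gives (13 / 37) = (37 / 13). Reduce: 37 ≡ 11 (mod 13). Now have -(11 / 13).
13 ≡ 1 (mod 4), so quadratic reciprocity gives (11 / 13) = (13 / 11). Reduce: 13 ≡ 2 (mod 11). Now have -(2 / 11).
Factor out 2: 2 = 2. Since 11 ≡ 3 (mod 8), (2 / 11) = -1. Now have (1 / 11).
(1 / 11) = 1. Collecting the sign factors: 1.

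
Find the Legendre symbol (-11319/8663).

1

Pull out -1: (-11319/8663) = (-1/8663)·(11319/8663). Since 8663 ≡ 3 (mod 4), (-1/8663) = -1. Now have -(11319/8663).
Reduce the numerator: 11319 ≡ 2656 (mod 8663), so (11319/8663) = (2656/8663).
Factor out 2: 2656 = 2^5·83. Since 8663 ≡ 7 (mod 8), (2/8663) = +1, and (2/8663)^5 = +1. Now have -(83/8663).
Both 83 ≡ 3 and 8663 ≡ 3 (mod 4), so reciprocity gives (83/8663) = -(8663/83). Reduce: 8663 ≡ 31 (mod 83). Now have (31/83).
Both 31 ≡ 3 and 83 ≡ 3 (mod 4), so reciprocity gives (31/83) = -(83/31). Reduce: 83 ≡ 21 (mod 31). Now have -(21/31).
21 ≡ 1 (mod 4), so quadratic reciprocity gives (21/31) = (31/21). Reduce: 31 ≡ 10 (mod 21). Now have -(10/21).
Factor out 2: 10 = 2·5. Since 21 ≡ 5 (mod 8), (2/21) = -1. Now have (5/21).
5 ≡ 1 (mod 4), so quadratic reciprocity gives (5/21) = (21/5). Reduce: 21 ≡ 1 (mod 5). Now have (1/5).
(1/5) = 1. Collecting the sign factors: 1.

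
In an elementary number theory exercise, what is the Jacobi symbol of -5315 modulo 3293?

Pull out -1: (-5315/3293) = (-1/3293)·(5315/3293). Since 3293 ≡ 1 (mod 4), (-1/3293) = +1. Now have (5315/3293).
Reduce the numerator: 5315 ≡ 2022 (mod 3293), so (5315/3293) = (2022/3293).
Factor out 2: 2022 = 2·1011. Since 3293 ≡ 5 (mod 8), (2/3293) = -1. Now have -(1011/3293).
3293 ≡ 1 (mod 4), so quadratic reciprocity gives (1011/3293) = (3293/1011). Reduce: 3293 ≡ 260 (mod 1011). Now have -(260/1011).
Factor out 2: 260 = 2^2·65. Since 1011 ≡ 3 (mod 8), (2/1011) = -1, and (2/1011)^2 = +1. Now have -(65/1011).
65 ≡ 1 (mod 4), so quadratic reciprocity gives (65/1011) = (1011/65). Reduce: 1011 ≡ 36 (mod 65). Now have -(36/65).
Factor out 2: 36 = 2^2·9. Since 65 ≡ 1 (mod 8), (2/65) = +1, and (2/65)^2 = +1. Now have -(9/65).
9 ≡ 1 (mod 4), so quadratic reciprocity gives (9/65) = (65/9). Reduce: 65 ≡ 2 (mod 9). Now have -(2/9).
Factor out 2: 2 = 2. Since 9 ≡ 1 (mod 8), (2/9) = +1. Now have -(1/9).
(1/9) = 1. Collecting the sign factors: -1.

-1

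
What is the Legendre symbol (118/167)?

Factor out 2: 118 = 2·59. Since 167 ≡ 7 (mod 8), (2/167) = +1. Now have (59/167).
Both 59 ≡ 3 and 167 ≡ 3 (mod 4), so reciprocity gives (59/167) = -(167/59). Reduce: 167 ≡ 49 (mod 59). Now have -(49/59).
49 ≡ 1 (mod 4), so quadratic reciprocity gives (49/59) = (59/49). Reduce: 59 ≡ 10 (mod 49). Now have -(10/49).
Factor out 2: 10 = 2·5. Since 49 ≡ 1 (mod 8), (2/49) = +1. Now have -(5/49).
5 ≡ 1 (mod 4), so quadratic reciprocity gives (5/49) = (49/5). Reduce: 49 ≡ 4 (mod 5). Now have -(4/5).
Factor out 2: 4 = 2^2. Since 5 ≡ 5 (mod 8), (2/5) = -1, and (2/5)^2 = +1. Now have -(1/5).
(1/5) = 1. Collecting the sign factors: -1.

-1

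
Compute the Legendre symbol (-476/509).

Pull out -1: (-476/509) = (-1/509)·(476/509). Since 509 ≡ 1 (mod 4), (-1/509) = +1. Now have (476/509).
Factor out 2: 476 = 2^2·119. Since 509 ≡ 5 (mod 8), (2/509) = -1, and (2/509)^2 = +1. Now have (119/509).
509 ≡ 1 (mod 4), so quadratic reciprocity gives (119/509) = (509/119). Reduce: 509 ≡ 33 (mod 119). Now have (33/119).
33 ≡ 1 (mod 4), so quadratic reciprocity gives (33/119) = (119/33). Reduce: 119 ≡ 20 (mod 33). Now have (20/33).
Factor out 2: 20 = 2^2·5. Since 33 ≡ 1 (mod 8), (2/33) = +1, and (2/33)^2 = +1. Now have (5/33).
5 ≡ 1 (mod 4), so quadratic reciprocity gives (5/33) = (33/5). Reduce: 33 ≡ 3 (mod 5). Now have (3/5).
5 ≡ 1 (mod 4), so quadratic reciprocity gives (3/5) = (5/3). Reduce: 5 ≡ 2 (mod 3). Now have (2/3).
Factor out 2: 2 = 2. Since 3 ≡ 3 (mod 8), (2/3) = -1. Now have -(1/3).
(1/3) = 1. Collecting the sign factors: -1.

-1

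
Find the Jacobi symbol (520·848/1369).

By multiplicativity, (520·848/1369) = (520/1369)·(848/1369).
First factor (520/1369):
(520/1369)
  = (65/1369)    [1369 ≡ 1 mod 8 ⇒ (2/1369)^3 = +1]
  = (1369/65)    [QR: 65 ≡ 1 mod 4, sign kept]
  = (4/65)    [1369 ≡ 4 mod 65]
  = (1/65)    [65 ≡ 1 mod 8 ⇒ (2/65)^2 = +1]
  = 1    [(1/65) = 1]
Second factor (848/1369):
(848/1369)
  = (53/1369)    [1369 ≡ 1 mod 8 ⇒ (2/1369)^4 = +1]
  = (1369/53)    [QR: 53 ≡ 1 mod 4, sign kept]
  = (44/53)    [1369 ≡ 44 mod 53]
  = (11/53)    [53 ≡ 5 mod 8 ⇒ (2/53)^2 = +1]
  = (53/11)    [QR: 53 ≡ 1 mod 4, sign kept]
  = (9/11)    [53 ≡ 9 mod 11]
  = (11/9)    [QR: 9 ≡ 1 mod 4, sign kept]
  = (2/9)    [11 ≡ 2 mod 9]
  = (1/9)    [9 ≡ 1 mod 8 ⇒ (2/9) = +1]
  = 1    [(1/9) = 1]
Product: (1)·(1) = 1.

1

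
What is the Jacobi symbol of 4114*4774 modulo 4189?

1

By multiplicativity, (4114·4774 / 4189) = (4114 / 4189)·(4774 / 4189).
First factor (4114 / 4189):
(4114 / 4189)
  = -(2057 / 4189)    [4189 ≡ 5 mod 8 ⇒ (2 / 4189) = -1]
  = -(4189 / 2057)    [QR: 2057 ≡ 1 mod 4, sign kept]
  = -(75 / 2057)    [4189 ≡ 75 mod 2057]
  = -(2057 / 75)    [QR: 2057 ≡ 1 mod 4, sign kept]
  = -(32 / 75)    [2057 ≡ 32 mod 75]
  = (1 / 75)    [75 ≡ 3 mod 8 ⇒ (2 / 75)^5 = -1]
  = 1    [(1 / 75) = 1]
Second factor (4774 / 4189):
(4774 / 4189)
  = (585 / 4189)    [4774 ≡ 585 mod 4189]
  = (4189 / 585)    [QR: 585 ≡ 1 mod 4, sign kept]
  = (94 / 585)    [4189 ≡ 94 mod 585]
  = (47 / 585)    [585 ≡ 1 mod 8 ⇒ (2 / 585) = +1]
  = (585 / 47)    [QR: 585 ≡ 1 mod 4, sign kept]
  = (21 / 47)    [585 ≡ 21 mod 47]
  = (47 / 21)    [QR: 21 ≡ 1 mod 4, sign kept]
  = (5 / 21)    [47 ≡ 5 mod 21]
  = (21 / 5)    [QR: 5 ≡ 1 mod 4, sign kept]
  = (1 / 5)    [21 ≡ 1 mod 5]
  = 1    [(1 / 5) = 1]
Product: (1)·(1) = 1.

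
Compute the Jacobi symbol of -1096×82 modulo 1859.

By multiplicativity, (-1096·82 / 1859) = (-1096 / 1859)·(82 / 1859).
First factor (-1096 / 1859):
(-1096 / 1859)
  = -(1096 / 1859)    [1859 ≡ 3 mod 4 ⇒ (-1 / 1859) = -1]
  = (137 / 1859)    [1859 ≡ 3 mod 8 ⇒ (2 / 1859)^3 = -1]
  = (1859 / 137)    [QR: 137 ≡ 1 mod 4, sign kept]
  = (78 / 137)    [1859 ≡ 78 mod 137]
  = (39 / 137)    [137 ≡ 1 mod 8 ⇒ (2 / 137) = +1]
  = (137 / 39)    [QR: 137 ≡ 1 mod 4, sign kept]
  = (20 / 39)    [137 ≡ 20 mod 39]
  = (5 / 39)    [39 ≡ 7 mod 8 ⇒ (2 / 39)^2 = +1]
  = (39 / 5)    [QR: 5 ≡ 1 mod 4, sign kept]
  = (4 / 5)    [39 ≡ 4 mod 5]
  = (1 / 5)    [5 ≡ 5 mod 8 ⇒ (2 / 5)^2 = +1]
  = 1    [(1 / 5) = 1]
Second factor (82 / 1859):
(82 / 1859)
  = -(41 / 1859)    [1859 ≡ 3 mod 8 ⇒ (2 / 1859) = -1]
  = -(1859 / 41)    [QR: 41 ≡ 1 mod 4, sign kept]
  = -(14 / 41)    [1859 ≡ 14 mod 41]
  = -(7 / 41)    [41 ≡ 1 mod 8 ⇒ (2 / 41) = +1]
  = -(41 / 7)    [QR: 41 ≡ 1 mod 4, sign kept]
  = -(6 / 7)    [41 ≡ 6 mod 7]
  = -(3 / 7)    [7 ≡ 7 mod 8 ⇒ (2 / 7) = +1]
  = (7 / 3)    [QR: both ≡ 3 mod 4, sign flips]
  = (1 / 3)    [7 ≡ 1 mod 3]
  = 1    [(1 / 3) = 1]
Product: (1)·(1) = 1.

1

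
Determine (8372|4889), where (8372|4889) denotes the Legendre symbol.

Reduce the numerator: 8372 ≡ 3483 (mod 4889), so (8372|4889) = (3483|4889).
4889 ≡ 1 (mod 4), so quadratic reciprocity gives (3483|4889) = (4889|3483). Reduce: 4889 ≡ 1406 (mod 3483). Now have (1406|3483).
Factor out 2: 1406 = 2·703. Since 3483 ≡ 3 (mod 8), (2|3483) = -1. Now have -(703|3483).
Both 703 ≡ 3 and 3483 ≡ 3 (mod 4), so reciprocity gives (703|3483) = -(3483|703). Reduce: 3483 ≡ 671 (mod 703). Now have (671|703).
Both 671 ≡ 3 and 703 ≡ 3 (mod 4), so reciprocity gives (671|703) = -(703|671). Reduce: 703 ≡ 32 (mod 671). Now have -(32|671).
Factor out 2: 32 = 2^5. Since 671 ≡ 7 (mod 8), (2|671) = +1, and (2|671)^5 = +1. Now have -(1|671).
(1|671) = 1. Collecting the sign factors: -1.

-1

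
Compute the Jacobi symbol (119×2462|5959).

By multiplicativity, (119·2462|5959) = (119|5959)·(2462|5959).
First factor (119|5959):
(119|5959)
  = -(5959|119)    [QR: both ≡ 3 mod 4, sign flips]
  = -(9|119)    [5959 ≡ 9 mod 119]
  = -(119|9)    [QR: 9 ≡ 1 mod 4, sign kept]
  = -(2|9)    [119 ≡ 2 mod 9]
  = -(1|9)    [9 ≡ 1 mod 8 ⇒ (2|9) = +1]
  = -1    [(1|9) = 1]
Second factor (2462|5959):
(2462|5959)
  = (1231|5959)    [5959 ≡ 7 mod 8 ⇒ (2|5959) = +1]
  = -(5959|1231)    [QR: both ≡ 3 mod 4, sign flips]
  = -(1035|1231)    [5959 ≡ 1035 mod 1231]
  = (1231|1035)    [QR: both ≡ 3 mod 4, sign flips]
  = (196|1035)    [1231 ≡ 196 mod 1035]
  = (49|1035)    [1035 ≡ 3 mod 8 ⇒ (2|1035)^2 = +1]
  = (1035|49)    [QR: 49 ≡ 1 mod 4, sign kept]
  = (6|49)    [1035 ≡ 6 mod 49]
  = (3|49)    [49 ≡ 1 mod 8 ⇒ (2|49) = +1]
  = (49|3)    [QR: 49 ≡ 1 mod 4, sign kept]
  = (1|3)    [49 ≡ 1 mod 3]
  = 1    [(1|3) = 1]
Product: (-1)·(1) = -1.

-1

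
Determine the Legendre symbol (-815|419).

1

Reduce the numerator: -815 ≡ 23 (mod 419), so (-815|419) = (23|419).
Both 23 ≡ 3 and 419 ≡ 3 (mod 4), so reciprocity gives (23|419) = -(419|23). Reduce: 419 ≡ 5 (mod 23). Now have -(5|23).
5 ≡ 1 (mod 4), so quadratic reciprocity gives (5|23) = (23|5). Reduce: 23 ≡ 3 (mod 5). Now have -(3|5).
5 ≡ 1 (mod 4), so quadratic reciprocity gives (3|5) = (5|3). Reduce: 5 ≡ 2 (mod 3). Now have -(2|3).
Factor out 2: 2 = 2. Since 3 ≡ 3 (mod 8), (2|3) = -1. Now have (1|3).
(1|3) = 1. Collecting the sign factors: 1.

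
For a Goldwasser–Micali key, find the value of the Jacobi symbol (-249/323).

Pull out -1: (-249/323) = (-1/323)·(249/323). Since 323 ≡ 3 (mod 4), (-1/323) = -1. Now have -(249/323).
249 ≡ 1 (mod 4), so quadratic reciprocity gives (249/323) = (323/249). Reduce: 323 ≡ 74 (mod 249). Now have -(74/249).
Factor out 2: 74 = 2·37. Since 249 ≡ 1 (mod 8), (2/249) = +1. Now have -(37/249).
37 ≡ 1 (mod 4), so quadratic reciprocity gives (37/249) = (249/37). Reduce: 249 ≡ 27 (mod 37). Now have -(27/37).
37 ≡ 1 (mod 4), so quadratic reciprocity gives (27/37) = (37/27). Reduce: 37 ≡ 10 (mod 27). Now have -(10/27).
Factor out 2: 10 = 2·5. Since 27 ≡ 3 (mod 8), (2/27) = -1. Now have (5/27).
5 ≡ 1 (mod 4), so quadratic reciprocity gives (5/27) = (27/5). Reduce: 27 ≡ 2 (mod 5). Now have (2/5).
Factor out 2: 2 = 2. Since 5 ≡ 5 (mod 8), (2/5) = -1. Now have -(1/5).
(1/5) = 1. Collecting the sign factors: -1.

-1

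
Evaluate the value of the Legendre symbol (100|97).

1

(100|97)
  = (3|97)    [100 ≡ 3 mod 97]
  = (97|3)    [QR: 97 ≡ 1 mod 4, sign kept]
  = (1|3)    [97 ≡ 1 mod 3]
  = 1    [(1|3) = 1]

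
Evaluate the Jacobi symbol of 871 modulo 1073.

-1

(871/1073)
  = (1073/871)    [QR: 1073 ≡ 1 mod 4, sign kept]
  = (202/871)    [1073 ≡ 202 mod 871]
  = (101/871)    [871 ≡ 7 mod 8 ⇒ (2/871) = +1]
  = (871/101)    [QR: 101 ≡ 1 mod 4, sign kept]
  = (63/101)    [871 ≡ 63 mod 101]
  = (101/63)    [QR: 101 ≡ 1 mod 4, sign kept]
  = (38/63)    [101 ≡ 38 mod 63]
  = (19/63)    [63 ≡ 7 mod 8 ⇒ (2/63) = +1]
  = -(63/19)    [QR: both ≡ 3 mod 4, sign flips]
  = -(6/19)    [63 ≡ 6 mod 19]
  = (3/19)    [19 ≡ 3 mod 8 ⇒ (2/19) = -1]
  = -(19/3)    [QR: both ≡ 3 mod 4, sign flips]
  = -(1/3)    [19 ≡ 1 mod 3]
  = -1    [(1/3) = 1]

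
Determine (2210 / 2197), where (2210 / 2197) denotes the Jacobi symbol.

0

(2210 / 2197)
  = (13 / 2197)    [2210 ≡ 13 mod 2197]
  = (2197 / 13)    [QR: 13 ≡ 1 mod 4, sign kept]
  = (0 / 13)    [2197 ≡ 0 mod 13]
  = 0    [numerator 0, gcd > 1]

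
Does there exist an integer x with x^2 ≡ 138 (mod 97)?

Reduce the numerator: 138 ≡ 41 (mod 97), so (138|97) = (41|97).
41 ≡ 1 (mod 4), so quadratic reciprocity gives (41|97) = (97|41). Reduce: 97 ≡ 15 (mod 41). Now have (15|41).
41 ≡ 1 (mod 4), so quadratic reciprocity gives (15|41) = (41|15). Reduce: 41 ≡ 11 (mod 15). Now have (11|15).
Both 11 ≡ 3 and 15 ≡ 3 (mod 4), so reciprocity gives (11|15) = -(15|11). Reduce: 15 ≡ 4 (mod 11). Now have -(4|11).
Factor out 2: 4 = 2^2. Since 11 ≡ 3 (mod 8), (2|11) = -1, and (2|11)^2 = +1. Now have -(1|11).
(1|11) = 1. Collecting the sign factors: -1.
The Legendre symbol is -1, so x^2 ≡ 138 (mod 97) has no solution.

no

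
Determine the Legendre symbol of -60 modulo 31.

(-60/31)
  = (2/31)    [-60 ≡ 2 mod 31]
  = (1/31)    [31 ≡ 7 mod 8 ⇒ (2/31) = +1]
  = 1    [(1/31) = 1]

1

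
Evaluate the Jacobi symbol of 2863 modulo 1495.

(2863/1495)
  = (1368/1495)    [2863 ≡ 1368 mod 1495]
  = (171/1495)    [1495 ≡ 7 mod 8 ⇒ (2/1495)^3 = +1]
  = -(1495/171)    [QR: both ≡ 3 mod 4, sign flips]
  = -(127/171)    [1495 ≡ 127 mod 171]
  = (171/127)    [QR: both ≡ 3 mod 4, sign flips]
  = (44/127)    [171 ≡ 44 mod 127]
  = (11/127)    [127 ≡ 7 mod 8 ⇒ (2/127)^2 = +1]
  = -(127/11)    [QR: both ≡ 3 mod 4, sign flips]
  = -(6/11)    [127 ≡ 6 mod 11]
  = (3/11)    [11 ≡ 3 mod 8 ⇒ (2/11) = -1]
  = -(11/3)    [QR: both ≡ 3 mod 4, sign flips]
  = -(2/3)    [11 ≡ 2 mod 3]
  = (1/3)    [3 ≡ 3 mod 8 ⇒ (2/3) = -1]
  = 1    [(1/3) = 1]

1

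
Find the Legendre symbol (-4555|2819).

1

(-4555|2819)
  = -(4555|2819)    [2819 ≡ 3 mod 4 ⇒ (-1|2819) = -1]
  = -(1736|2819)    [4555 ≡ 1736 mod 2819]
  = (217|2819)    [2819 ≡ 3 mod 8 ⇒ (2|2819)^3 = -1]
  = (2819|217)    [QR: 217 ≡ 1 mod 4, sign kept]
  = (215|217)    [2819 ≡ 215 mod 217]
  = (217|215)    [QR: 217 ≡ 1 mod 4, sign kept]
  = (2|215)    [217 ≡ 2 mod 215]
  = (1|215)    [215 ≡ 7 mod 8 ⇒ (2|215) = +1]
  = 1    [(1|215) = 1]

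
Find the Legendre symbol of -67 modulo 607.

1

Reduce the numerator: -67 ≡ 540 (mod 607), so (-67 / 607) = (540 / 607).
Factor out 2: 540 = 2^2·135. Since 607 ≡ 7 (mod 8), (2 / 607) = +1, and (2 / 607)^2 = +1. Now have (135 / 607).
Both 135 ≡ 3 and 607 ≡ 3 (mod 4), so reciprocity gives (135 / 607) = -(607 / 135). Reduce: 607 ≡ 67 (mod 135). Now have -(67 / 135).
Both 67 ≡ 3 and 135 ≡ 3 (mod 4), so reciprocity gives (67 / 135) = -(135 / 67). Reduce: 135 ≡ 1 (mod 67). Now have (1 / 67).
(1 / 67) = 1. Collecting the sign factors: 1.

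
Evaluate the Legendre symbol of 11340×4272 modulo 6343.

By multiplicativity, (11340·4272|6343) = (11340|6343)·(4272|6343).
First factor (11340|6343):
Reduce the numerator: 11340 ≡ 4997 (mod 6343), so (11340|6343) = (4997|6343).
4997 ≡ 1 (mod 4), so quadratic reciprocity gives (4997|6343) = (6343|4997). Reduce: 6343 ≡ 1346 (mod 4997). Now have (1346|4997).
Factor out 2: 1346 = 2·673. Since 4997 ≡ 5 (mod 8), (2|4997) = -1. Now have -(673|4997).
673 ≡ 1 (mod 4), so quadratic reciprocity gives (673|4997) = (4997|673). Reduce: 4997 ≡ 286 (mod 673). Now have -(286|673).
Factor out 2: 286 = 2·143. Since 673 ≡ 1 (mod 8), (2|673) = +1. Now have -(143|673).
673 ≡ 1 (mod 4), so quadratic reciprocity gives (143|673) = (673|143). Reduce: 673 ≡ 101 (mod 143). Now have -(101|143).
101 ≡ 1 (mod 4), so quadratic reciprocity gives (101|143) = (143|101). Reduce: 143 ≡ 42 (mod 101). Now have -(42|101).
Factor out 2: 42 = 2·21. Since 101 ≡ 5 (mod 8), (2|101) = -1. Now have (21|101).
21 ≡ 1 (mod 4), so quadratic reciprocity gives (21|101) = (101|21). Reduce: 101 ≡ 17 (mod 21). Now have (17|21).
17 ≡ 1 (mod 4), so quadratic reciprocity gives (17|21) = (21|17). Reduce: 21 ≡ 4 (mod 17). Now have (4|17).
Factor out 2: 4 = 2^2. Since 17 ≡ 1 (mod 8), (2|17) = +1, and (2|17)^2 = +1. Now have (1|17).
(1|17) = 1. Collecting the sign factors: 1.
Second factor (4272|6343):
Factor out 2: 4272 = 2^4·267. Since 6343 ≡ 7 (mod 8), (2|6343) = +1, and (2|6343)^4 = +1. Now have (267|6343).
Both 267 ≡ 3 and 6343 ≡ 3 (mod 4), so reciprocity gives (267|6343) = -(6343|267). Reduce: 6343 ≡ 202 (mod 267). Now have -(202|267).
Factor out 2: 202 = 2·101. Since 267 ≡ 3 (mod 8), (2|267) = -1. Now have (101|267).
101 ≡ 1 (mod 4), so quadratic reciprocity gives (101|267) = (267|101). Reduce: 267 ≡ 65 (mod 101). Now have (65|101).
65 ≡ 1 (mod 4), so quadratic reciprocity gives (65|101) = (101|65). Reduce: 101 ≡ 36 (mod 65). Now have (36|65).
Factor out 2: 36 = 2^2·9. Since 65 ≡ 1 (mod 8), (2|65) = +1, and (2|65)^2 = +1. Now have (9|65).
9 ≡ 1 (mod 4), so quadratic reciprocity gives (9|65) = (65|9). Reduce: 65 ≡ 2 (mod 9). Now have (2|9).
Factor out 2: 2 = 2. Since 9 ≡ 1 (mod 8), (2|9) = +1. Now have (1|9).
(1|9) = 1. Collecting the sign factors: 1.
Product: (1)·(1) = 1.

1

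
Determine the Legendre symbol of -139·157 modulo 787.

By multiplicativity, (-139·157|787) = (-139|787)·(157|787).
First factor (-139|787):
(-139|787)
  = (648|787)    [-139 ≡ 648 mod 787]
  = -(81|787)    [787 ≡ 3 mod 8 ⇒ (2|787)^3 = -1]
  = -(787|81)    [QR: 81 ≡ 1 mod 4, sign kept]
  = -(58|81)    [787 ≡ 58 mod 81]
  = -(29|81)    [81 ≡ 1 mod 8 ⇒ (2|81) = +1]
  = -(81|29)    [QR: 29 ≡ 1 mod 4, sign kept]
  = -(23|29)    [81 ≡ 23 mod 29]
  = -(29|23)    [QR: 29 ≡ 1 mod 4, sign kept]
  = -(6|23)    [29 ≡ 6 mod 23]
  = -(3|23)    [23 ≡ 7 mod 8 ⇒ (2|23) = +1]
  = (23|3)    [QR: both ≡ 3 mod 4, sign flips]
  = (2|3)    [23 ≡ 2 mod 3]
  = -(1|3)    [3 ≡ 3 mod 8 ⇒ (2|3) = -1]
  = -1    [(1|3) = 1]
Second factor (157|787):
(157|787)
  = (787|157)    [QR: 157 ≡ 1 mod 4, sign kept]
  = (2|157)    [787 ≡ 2 mod 157]
  = -(1|157)    [157 ≡ 5 mod 8 ⇒ (2|157) = -1]
  = -1    [(1|157) = 1]
Product: (-1)·(-1) = 1.

1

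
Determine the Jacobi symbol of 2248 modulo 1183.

Reduce the numerator: 2248 ≡ 1065 (mod 1183), so (2248 / 1183) = (1065 / 1183).
1065 ≡ 1 (mod 4), so quadratic reciprocity gives (1065 / 1183) = (1183 / 1065). Reduce: 1183 ≡ 118 (mod 1065). Now have (118 / 1065).
Factor out 2: 118 = 2·59. Since 1065 ≡ 1 (mod 8), (2 / 1065) = +1. Now have (59 / 1065).
1065 ≡ 1 (mod 4), so quadratic reciprocity gives (59 / 1065) = (1065 / 59). Reduce: 1065 ≡ 3 (mod 59). Now have (3 / 59).
Both 3 ≡ 3 and 59 ≡ 3 (mod 4), so reciprocity gives (3 / 59) = -(59 / 3). Reduce: 59 ≡ 2 (mod 3). Now have -(2 / 3).
Factor out 2: 2 = 2. Since 3 ≡ 3 (mod 8), (2 / 3) = -1. Now have (1 / 3).
(1 / 3) = 1. Collecting the sign factors: 1.

1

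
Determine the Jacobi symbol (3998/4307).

Factor out 2: 3998 = 2·1999. Since 4307 ≡ 3 (mod 8), (2/4307) = -1. Now have -(1999/4307).
Both 1999 ≡ 3 and 4307 ≡ 3 (mod 4), so reciprocity gives (1999/4307) = -(4307/1999). Reduce: 4307 ≡ 309 (mod 1999). Now have (309/1999).
309 ≡ 1 (mod 4), so quadratic reciprocity gives (309/1999) = (1999/309). Reduce: 1999 ≡ 145 (mod 309). Now have (145/309).
145 ≡ 1 (mod 4), so quadratic reciprocity gives (145/309) = (309/145). Reduce: 309 ≡ 19 (mod 145). Now have (19/145).
145 ≡ 1 (mod 4), so quadratic reciprocity gives (19/145) = (145/19). Reduce: 145 ≡ 12 (mod 19). Now have (12/19).
Factor out 2: 12 = 2^2·3. Since 19 ≡ 3 (mod 8), (2/19) = -1, and (2/19)^2 = +1. Now have (3/19).
Both 3 ≡ 3 and 19 ≡ 3 (mod 4), so reciprocity gives (3/19) = -(19/3). Reduce: 19 ≡ 1 (mod 3). Now have -(1/3).
(1/3) = 1. Collecting the sign factors: -1.

-1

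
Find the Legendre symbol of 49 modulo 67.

1

49 ≡ 1 (mod 4), so quadratic reciprocity gives (49/67) = (67/49). Reduce: 67 ≡ 18 (mod 49). Now have (18/49).
Factor out 2: 18 = 2·9. Since 49 ≡ 1 (mod 8), (2/49) = +1. Now have (9/49).
9 ≡ 1 (mod 4), so quadratic reciprocity gives (9/49) = (49/9). Reduce: 49 ≡ 4 (mod 9). Now have (4/9).
Factor out 2: 4 = 2^2. Since 9 ≡ 1 (mod 8), (2/9) = +1, and (2/9)^2 = +1. Now have (1/9).
(1/9) = 1. Collecting the sign factors: 1.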